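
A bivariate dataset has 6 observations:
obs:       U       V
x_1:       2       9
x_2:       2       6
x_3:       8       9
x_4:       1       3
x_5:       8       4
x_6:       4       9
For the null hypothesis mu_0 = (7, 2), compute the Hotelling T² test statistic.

Step 1 — sample mean vector:
  mean(U) = (2 + 2 + 8 + 1 + 8 + 4) / 6 = 25/6 = 4.1667
  mean(V) = (9 + 6 + 9 + 3 + 4 + 9) / 6 = 40/6 = 6.6667
  x̄ = (4.1667, 6.6667),  deviation x̄ - mu_0 = (4.1667, 6.6667) - (7, 2) = (-2.8333, 4.6667).

Step 2 — sample covariance matrix, S[i,j] = (1/(n-1)) · Σ_k (x_{k,i} - mean_i) · (x_{k,j} - mean_j), divisor n-1 = 5:
  S[U,U] = ((-2.1667)·(-2.1667) + (-2.1667)·(-2.1667) + (3.8333)·(3.8333) + (-3.1667)·(-3.1667) + (3.8333)·(3.8333) + (-0.1667)·(-0.1667)) / 5 = 48.8333/5 = 9.7667
  S[U,V] = ((-2.1667)·(2.3333) + (-2.1667)·(-0.6667) + (3.8333)·(2.3333) + (-3.1667)·(-3.6667) + (3.8333)·(-2.6667) + (-0.1667)·(2.3333)) / 5 = 6.3333/5 = 1.2667
  S[V,V] = ((2.3333)·(2.3333) + (-0.6667)·(-0.6667) + (2.3333)·(2.3333) + (-3.6667)·(-3.6667) + (-2.6667)·(-2.6667) + (2.3333)·(2.3333)) / 5 = 37.3333/5 = 7.4667
  S = [[9.7667, 1.2667],
 [1.2667, 7.4667]].

Step 3 — invert S. det(S) = 9.7667·7.4667 - (1.2667)² = 71.32.
  S^{-1} = (1/det) · [[d, -b], [-b, a]] = [[0.1047, -0.0178],
 [-0.0178, 0.1369]].

Step 4 — quadratic form (x̄ - mu_0)^T · S^{-1} · (x̄ - mu_0):
  S^{-1} · (x̄ - mu_0) = (-0.3795, 0.6894),
  (x̄ - mu_0)^T · [...] = (-2.8333)·(-0.3795) + (4.6667)·(0.6894) = 4.2924.

Step 5 — scale by n: T² = 6 · 4.2924 = 25.7543.

T² ≈ 25.7543


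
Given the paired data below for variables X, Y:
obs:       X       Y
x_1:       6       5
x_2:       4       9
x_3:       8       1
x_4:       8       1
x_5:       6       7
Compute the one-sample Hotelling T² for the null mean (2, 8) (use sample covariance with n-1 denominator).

Step 1 — sample mean vector:
  mean(X) = (6 + 4 + 8 + 8 + 6) / 5 = 32/5 = 6.4
  mean(Y) = (5 + 9 + 1 + 1 + 7) / 5 = 23/5 = 4.6
  x̄ = (6.4, 4.6),  deviation x̄ - mu_0 = (6.4, 4.6) - (2, 8) = (4.4, -3.4).

Step 2 — sample covariance matrix, S[i,j] = (1/(n-1)) · Σ_k (x_{k,i} - mean_i) · (x_{k,j} - mean_j), divisor n-1 = 4:
  S[X,X] = ((-0.4)·(-0.4) + (-2.4)·(-2.4) + (1.6)·(1.6) + (1.6)·(1.6) + (-0.4)·(-0.4)) / 4 = 11.2/4 = 2.8
  S[X,Y] = ((-0.4)·(0.4) + (-2.4)·(4.4) + (1.6)·(-3.6) + (1.6)·(-3.6) + (-0.4)·(2.4)) / 4 = -23.2/4 = -5.8
  S[Y,Y] = ((0.4)·(0.4) + (4.4)·(4.4) + (-3.6)·(-3.6) + (-3.6)·(-3.6) + (2.4)·(2.4)) / 4 = 51.2/4 = 12.8
  S = [[2.8, -5.8],
 [-5.8, 12.8]].

Step 3 — invert S. det(S) = 2.8·12.8 - (-5.8)² = 2.2.
  S^{-1} = (1/det) · [[d, -b], [-b, a]] = [[5.8182, 2.6364],
 [2.6364, 1.2727]].

Step 4 — quadratic form (x̄ - mu_0)^T · S^{-1} · (x̄ - mu_0):
  S^{-1} · (x̄ - mu_0) = (16.6364, 7.2727),
  (x̄ - mu_0)^T · [...] = (4.4)·(16.6364) + (-3.4)·(7.2727) = 48.4727.

Step 5 — scale by n: T² = 5 · 48.4727 = 242.3636.

T² ≈ 242.3636


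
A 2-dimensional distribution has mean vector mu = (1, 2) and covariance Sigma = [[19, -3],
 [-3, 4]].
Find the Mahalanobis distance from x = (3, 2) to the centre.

Step 1 — centre the observation: (x - mu) = (2, 0).

Step 2 — invert Sigma. det(Sigma) = 19·4 - (-3)² = 67.
  Sigma^{-1} = (1/det) · [[d, -b], [-b, a]] = [[0.0597, 0.0448],
 [0.0448, 0.2836]].

Step 3 — form the quadratic (x - mu)^T · Sigma^{-1} · (x - mu):
  Sigma^{-1} · (x - mu) = (0.1194, 0.0896).
  (x - mu)^T · [Sigma^{-1} · (x - mu)] = (2)·(0.1194) + (0)·(0.0896) = 0.2388.

Step 4 — take square root: d = √(0.2388) ≈ 0.4887.

d(x, mu) = √(0.2388) ≈ 0.4887


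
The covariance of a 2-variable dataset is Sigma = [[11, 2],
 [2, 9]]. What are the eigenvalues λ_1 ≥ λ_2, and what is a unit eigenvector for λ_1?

Step 1 — characteristic polynomial of 2×2 Sigma:
  det(Sigma - λI) = λ² - trace · λ + det = 0.
  trace = 11 + 9 = 20, det = 11·9 - (2)² = 95.
Step 2 — discriminant:
  Δ = trace² - 4·det = 400 - 380 = 20.
Step 3 — eigenvalues:
  λ = (trace ± √Δ)/2 = (20 ± 4.4721)/2,
  λ_1 = 12.2361,  λ_2 = 7.7639.

Step 4 — unit eigenvector for λ_1: solve (Sigma - λ_1 I)v = 0. First row:
  (11 - 12.2361)·v_x + (2)·v_y = 0, i.e. (-1.2361)·v_x + (2)·v_y = 0,
  so v ∝ (b, λ_1 - a) = (2, 1.2361) = u.
  ||u|| = √((2)² + (1.2361)²) = √(5.5279) ≈ 2.3511,
  v_1 = u/||u|| ≈ (0.8507, 0.5257) (||v_1|| = 1).

λ_1 = 12.2361,  λ_2 = 7.7639;  v_1 ≈ (0.8507, 0.5257)


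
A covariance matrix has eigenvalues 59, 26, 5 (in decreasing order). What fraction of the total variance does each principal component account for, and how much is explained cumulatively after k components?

Step 1 — total variance = trace(Sigma) = Σ λ_i = 59 + 26 + 5 = 90.

Step 2 — fraction explained by component i = λ_i / Σ λ:
  PC1: 59/90 = 0.6556
  PC2: 26/90 = 0.2889
  PC3: 5/90 = 0.0556

Step 3 — cumulative fraction after k components = (λ_1 + ... + λ_k) / Σ λ:
  k = 1: 59/90 = 0.6556
  k = 2: (59 + 26)/90 = 85/90 = 0.9444
  k = 3: (59 + 26 + 5)/90 = 90/90 = 1

Summary (fraction, with percent):

explained: PC1 0.6556 (65.56%), PC2 0.2889 (28.89%), PC3 0.0556 (5.56%);  cumulative: 0.6556, 0.9444, 1


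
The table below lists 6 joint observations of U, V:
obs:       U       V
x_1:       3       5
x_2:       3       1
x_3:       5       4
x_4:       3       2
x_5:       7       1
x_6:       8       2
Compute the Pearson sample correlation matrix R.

Step 1 — column means:
  mean(U) = (3 + 3 + 5 + 3 + 7 + 8) / 6 = 29/6 = 4.8333
  mean(V) = (5 + 1 + 4 + 2 + 1 + 2) / 6 = 15/6 = 2.5

Step 2 — sample variances and covariances s[i,j] = (1/(n-1)) · Σ_k (x_{k,i} - mean_i) · (x_{k,j} - mean_j), with n-1 = 5:
  s[U,U] = ((-1.8333)·(-1.8333) + (-1.8333)·(-1.8333) + (0.1667)·(0.1667) + (-1.8333)·(-1.8333) + (2.1667)·(2.1667) + (3.1667)·(3.1667)) / 5 = 24.8333/5 = 4.9667
  s[U,V] = ((-1.8333)·(2.5) + (-1.8333)·(-1.5) + (0.1667)·(1.5) + (-1.8333)·(-0.5) + (2.1667)·(-1.5) + (3.1667)·(-0.5)) / 5 = -5.5/5 = -1.1
  s[V,V] = ((2.5)·(2.5) + (-1.5)·(-1.5) + (1.5)·(1.5) + (-0.5)·(-0.5) + (-1.5)·(-1.5) + (-0.5)·(-0.5)) / 5 = 13.5/5 = 2.7
  Sample standard deviations s_i = √(s[i,i]):
  s(U) = √(4.9667) = 2.2286
  s(V) = √(2.7) = 1.6432

Step 3 — r_{ij} = s_{ij} / (s_i · s_j):
  r[U,U] = 1 (diagonal).
  r[U,V] = -1.1 / (2.2286 · 1.6432) = -1.1 / 3.662 = -0.3004
  r[V,V] = 1 (diagonal).

R is symmetric with unit diagonal. Assembling:

R = [[1, -0.3004],
 [-0.3004, 1]]


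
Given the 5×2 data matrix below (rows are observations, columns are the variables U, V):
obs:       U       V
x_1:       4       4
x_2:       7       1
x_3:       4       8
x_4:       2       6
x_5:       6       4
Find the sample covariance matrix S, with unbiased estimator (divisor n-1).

Step 1 — column means:
  mean(U) = (4 + 7 + 4 + 2 + 6) / 5 = 23/5 = 4.6
  mean(V) = (4 + 1 + 8 + 6 + 4) / 5 = 23/5 = 4.6

Step 2 — sample covariance S[i,j] = (1/(n-1)) · Σ_k (x_{k,i} - mean_i) · (x_{k,j} - mean_j), with n-1 = 4.
  S[U,U] = ((-0.6)·(-0.6) + (2.4)·(2.4) + (-0.6)·(-0.6) + (-2.6)·(-2.6) + (1.4)·(1.4)) / 4 = 15.2/4 = 3.8
  S[U,V] = ((-0.6)·(-0.6) + (2.4)·(-3.6) + (-0.6)·(3.4) + (-2.6)·(1.4) + (1.4)·(-0.6)) / 4 = -14.8/4 = -3.7
  S[V,V] = ((-0.6)·(-0.6) + (-3.6)·(-3.6) + (3.4)·(3.4) + (1.4)·(1.4) + (-0.6)·(-0.6)) / 4 = 27.2/4 = 6.8

S is symmetric (S[j,i] = S[i,j]). Assembling:

S = [[3.8, -3.7],
 [-3.7, 6.8]]


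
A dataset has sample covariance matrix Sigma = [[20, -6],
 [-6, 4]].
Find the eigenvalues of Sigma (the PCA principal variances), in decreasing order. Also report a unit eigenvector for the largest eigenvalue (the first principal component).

Step 1 — characteristic polynomial of 2×2 Sigma:
  det(Sigma - λI) = λ² - trace · λ + det = 0.
  trace = 20 + 4 = 24, det = 20·4 - (-6)² = 44.
Step 2 — discriminant:
  Δ = trace² - 4·det = 576 - 176 = 400.
Step 3 — eigenvalues:
  λ = (trace ± √Δ)/2 = (24 ± 20)/2,
  λ_1 = 22,  λ_2 = 2.

Step 4 — unit eigenvector for λ_1: solve (Sigma - λ_1 I)v = 0. First row:
  (20 - 22)·v_x + (-6)·v_y = 0, i.e. (-2)·v_x + (-6)·v_y = 0,
  so v ∝ (b, λ_1 - a) = (-6, 2); multiply by -1 so the first entry is positive: u = (6, -2).
  ||u|| = √((6)² + (-2)²) = √(40) ≈ 6.3246,
  v_1 = u/||u|| ≈ (0.9487, -0.3162) (||v_1|| = 1).

λ_1 = 22,  λ_2 = 2;  v_1 ≈ (0.9487, -0.3162)


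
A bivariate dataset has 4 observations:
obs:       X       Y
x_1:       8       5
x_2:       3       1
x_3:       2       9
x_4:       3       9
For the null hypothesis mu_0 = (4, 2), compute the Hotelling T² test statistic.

Step 1 — sample mean vector:
  mean(X) = (8 + 3 + 2 + 3) / 4 = 16/4 = 4
  mean(Y) = (5 + 1 + 9 + 9) / 4 = 24/4 = 6
  x̄ = (4, 6),  deviation x̄ - mu_0 = (4, 6) - (4, 2) = (0, 4).

Step 2 — sample covariance matrix, S[i,j] = (1/(n-1)) · Σ_k (x_{k,i} - mean_i) · (x_{k,j} - mean_j), divisor n-1 = 3:
  S[X,X] = ((4)·(4) + (-1)·(-1) + (-2)·(-2) + (-1)·(-1)) / 3 = 22/3 = 7.3333
  S[X,Y] = ((4)·(-1) + (-1)·(-5) + (-2)·(3) + (-1)·(3)) / 3 = -8/3 = -2.6667
  S[Y,Y] = ((-1)·(-1) + (-5)·(-5) + (3)·(3) + (3)·(3)) / 3 = 44/3 = 14.6667
  S = [[7.3333, -2.6667],
 [-2.6667, 14.6667]].

Step 3 — invert S. det(S) = 7.3333·14.6667 - (-2.6667)² = 100.4444.
  S^{-1} = (1/det) · [[d, -b], [-b, a]] = [[0.146, 0.0265],
 [0.0265, 0.073]].

Step 4 — quadratic form (x̄ - mu_0)^T · S^{-1} · (x̄ - mu_0):
  S^{-1} · (x̄ - mu_0) = (0.1062, 0.292),
  (x̄ - mu_0)^T · [...] = (0)·(0.1062) + (4)·(0.292) = 1.1681.

Step 5 — scale by n: T² = 4 · 1.1681 = 4.6726.

T² ≈ 4.6726


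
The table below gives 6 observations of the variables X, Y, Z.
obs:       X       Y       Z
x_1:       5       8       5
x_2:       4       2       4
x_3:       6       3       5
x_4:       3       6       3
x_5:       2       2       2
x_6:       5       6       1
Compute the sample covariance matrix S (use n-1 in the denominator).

Step 1 — column means:
  mean(X) = (5 + 4 + 6 + 3 + 2 + 5) / 6 = 25/6 = 4.1667
  mean(Y) = (8 + 2 + 3 + 6 + 2 + 6) / 6 = 27/6 = 4.5
  mean(Z) = (5 + 4 + 5 + 3 + 2 + 1) / 6 = 20/6 = 3.3333

Step 2 — sample covariance S[i,j] = (1/(n-1)) · Σ_k (x_{k,i} - mean_i) · (x_{k,j} - mean_j), with n-1 = 5.
  S[X,X] = ((0.8333)·(0.8333) + (-0.1667)·(-0.1667) + (1.8333)·(1.8333) + (-1.1667)·(-1.1667) + (-2.1667)·(-2.1667) + (0.8333)·(0.8333)) / 5 = 10.8333/5 = 2.1667
  S[X,Y] = ((0.8333)·(3.5) + (-0.1667)·(-2.5) + (1.8333)·(-1.5) + (-1.1667)·(1.5) + (-2.1667)·(-2.5) + (0.8333)·(1.5)) / 5 = 5.5/5 = 1.1
  S[X,Z] = ((0.8333)·(1.6667) + (-0.1667)·(0.6667) + (1.8333)·(1.6667) + (-1.1667)·(-0.3333) + (-2.1667)·(-1.3333) + (0.8333)·(-2.3333)) / 5 = 5.6667/5 = 1.1333
  S[Y,Y] = ((3.5)·(3.5) + (-2.5)·(-2.5) + (-1.5)·(-1.5) + (1.5)·(1.5) + (-2.5)·(-2.5) + (1.5)·(1.5)) / 5 = 31.5/5 = 6.3
  S[Y,Z] = ((3.5)·(1.6667) + (-2.5)·(0.6667) + (-1.5)·(1.6667) + (1.5)·(-0.3333) + (-2.5)·(-1.3333) + (1.5)·(-2.3333)) / 5 = 1/5 = 0.2
  S[Z,Z] = ((1.6667)·(1.6667) + (0.6667)·(0.6667) + (1.6667)·(1.6667) + (-0.3333)·(-0.3333) + (-1.3333)·(-1.3333) + (-2.3333)·(-2.3333)) / 5 = 13.3333/5 = 2.6667

S is symmetric (S[j,i] = S[i,j]). Assembling:

S = [[2.1667, 1.1, 1.1333],
 [1.1, 6.3, 0.2],
 [1.1333, 0.2, 2.6667]]


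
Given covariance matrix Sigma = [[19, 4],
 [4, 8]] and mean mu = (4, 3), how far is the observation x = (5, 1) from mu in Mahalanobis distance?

Step 1 — centre the observation: (x - mu) = (1, -2).

Step 2 — invert Sigma. det(Sigma) = 19·8 - (4)² = 136.
  Sigma^{-1} = (1/det) · [[d, -b], [-b, a]] = [[0.0588, -0.0294],
 [-0.0294, 0.1397]].

Step 3 — form the quadratic (x - mu)^T · Sigma^{-1} · (x - mu):
  Sigma^{-1} · (x - mu) = (0.1176, -0.3088).
  (x - mu)^T · [Sigma^{-1} · (x - mu)] = (1)·(0.1176) + (-2)·(-0.3088) = 0.7353.

Step 4 — take square root: d = √(0.7353) ≈ 0.8575.

d(x, mu) = √(0.7353) ≈ 0.8575


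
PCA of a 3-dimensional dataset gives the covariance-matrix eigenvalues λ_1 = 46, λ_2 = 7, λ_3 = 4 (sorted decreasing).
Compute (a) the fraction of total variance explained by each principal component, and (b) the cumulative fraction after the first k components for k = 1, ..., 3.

Step 1 — total variance = trace(Sigma) = Σ λ_i = 46 + 7 + 4 = 57.

Step 2 — fraction explained by component i = λ_i / Σ λ:
  PC1: 46/57 = 0.807
  PC2: 7/57 = 0.1228
  PC3: 4/57 = 0.0702

Step 3 — cumulative fraction after k components = (λ_1 + ... + λ_k) / Σ λ:
  k = 1: 46/57 = 0.807
  k = 2: (46 + 7)/57 = 53/57 = 0.9298
  k = 3: (46 + 7 + 4)/57 = 57/57 = 1

Summary (fraction, with percent):

explained: PC1 0.807 (80.7%), PC2 0.1228 (12.28%), PC3 0.0702 (7.02%);  cumulative: 0.807, 0.9298, 1


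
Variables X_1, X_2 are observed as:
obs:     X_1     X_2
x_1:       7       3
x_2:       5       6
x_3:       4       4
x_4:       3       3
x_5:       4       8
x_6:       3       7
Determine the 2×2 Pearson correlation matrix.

Step 1 — column means:
  mean(X_1) = (7 + 5 + 4 + 3 + 4 + 3) / 6 = 26/6 = 4.3333
  mean(X_2) = (3 + 6 + 4 + 3 + 8 + 7) / 6 = 31/6 = 5.1667

Step 2 — sample variances and covariances s[i,j] = (1/(n-1)) · Σ_k (x_{k,i} - mean_i) · (x_{k,j} - mean_j), with n-1 = 5:
  s[X_1,X_1] = ((2.6667)·(2.6667) + (0.6667)·(0.6667) + (-0.3333)·(-0.3333) + (-1.3333)·(-1.3333) + (-0.3333)·(-0.3333) + (-1.3333)·(-1.3333)) / 5 = 11.3333/5 = 2.2667
  s[X_1,X_2] = ((2.6667)·(-2.1667) + (0.6667)·(0.8333) + (-0.3333)·(-1.1667) + (-1.3333)·(-2.1667) + (-0.3333)·(2.8333) + (-1.3333)·(1.8333)) / 5 = -5.3333/5 = -1.0667
  s[X_2,X_2] = ((-2.1667)·(-2.1667) + (0.8333)·(0.8333) + (-1.1667)·(-1.1667) + (-2.1667)·(-2.1667) + (2.8333)·(2.8333) + (1.8333)·(1.8333)) / 5 = 22.8333/5 = 4.5667
  Sample standard deviations s_i = √(s[i,i]):
  s(X_1) = √(2.2667) = 1.5055
  s(X_2) = √(4.5667) = 2.137

Step 3 — r_{ij} = s_{ij} / (s_i · s_j):
  r[X_1,X_1] = 1 (diagonal).
  r[X_1,X_2] = -1.0667 / (1.5055 · 2.137) = -1.0667 / 3.2173 = -0.3315
  r[X_2,X_2] = 1 (diagonal).

R is symmetric with unit diagonal. Assembling:

R = [[1, -0.3315],
 [-0.3315, 1]]


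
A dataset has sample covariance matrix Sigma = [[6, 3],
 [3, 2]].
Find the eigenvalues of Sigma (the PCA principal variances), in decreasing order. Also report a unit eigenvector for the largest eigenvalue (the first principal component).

Step 1 — characteristic polynomial of 2×2 Sigma:
  det(Sigma - λI) = λ² - trace · λ + det = 0.
  trace = 6 + 2 = 8, det = 6·2 - (3)² = 3.
Step 2 — discriminant:
  Δ = trace² - 4·det = 64 - 12 = 52.
Step 3 — eigenvalues:
  λ = (trace ± √Δ)/2 = (8 ± 7.2111)/2,
  λ_1 = 7.6056,  λ_2 = 0.3944.

Step 4 — unit eigenvector for λ_1: solve (Sigma - λ_1 I)v = 0. First row:
  (6 - 7.6056)·v_x + (3)·v_y = 0, i.e. (-1.6056)·v_x + (3)·v_y = 0,
  so v ∝ (b, λ_1 - a) = (3, 1.6056) = u.
  ||u|| = √((3)² + (1.6056)²) = √(11.5778) ≈ 3.4026,
  v_1 = u/||u|| ≈ (0.8817, 0.4719) (||v_1|| = 1).

λ_1 = 7.6056,  λ_2 = 0.3944;  v_1 ≈ (0.8817, 0.4719)


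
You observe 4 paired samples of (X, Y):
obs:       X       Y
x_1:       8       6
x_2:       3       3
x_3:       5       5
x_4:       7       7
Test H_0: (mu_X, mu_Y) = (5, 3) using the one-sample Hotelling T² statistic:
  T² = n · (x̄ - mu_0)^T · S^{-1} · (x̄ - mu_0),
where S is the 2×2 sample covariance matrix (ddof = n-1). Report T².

Step 1 — sample mean vector:
  mean(X) = (8 + 3 + 5 + 7) / 4 = 23/4 = 5.75
  mean(Y) = (6 + 3 + 5 + 7) / 4 = 21/4 = 5.25
  x̄ = (5.75, 5.25),  deviation x̄ - mu_0 = (5.75, 5.25) - (5, 3) = (0.75, 2.25).

Step 2 — sample covariance matrix, S[i,j] = (1/(n-1)) · Σ_k (x_{k,i} - mean_i) · (x_{k,j} - mean_j), divisor n-1 = 3:
  S[X,X] = ((2.25)·(2.25) + (-2.75)·(-2.75) + (-0.75)·(-0.75) + (1.25)·(1.25)) / 3 = 14.75/3 = 4.9167
  S[X,Y] = ((2.25)·(0.75) + (-2.75)·(-2.25) + (-0.75)·(-0.25) + (1.25)·(1.75)) / 3 = 10.25/3 = 3.4167
  S[Y,Y] = ((0.75)·(0.75) + (-2.25)·(-2.25) + (-0.25)·(-0.25) + (1.75)·(1.75)) / 3 = 8.75/3 = 2.9167
  S = [[4.9167, 3.4167],
 [3.4167, 2.9167]].

Step 3 — invert S. det(S) = 4.9167·2.9167 - (3.4167)² = 2.6667.
  S^{-1} = (1/det) · [[d, -b], [-b, a]] = [[1.0938, -1.2813],
 [-1.2813, 1.8438]].

Step 4 — quadratic form (x̄ - mu_0)^T · S^{-1} · (x̄ - mu_0):
  S^{-1} · (x̄ - mu_0) = (-2.0625, 3.1875),
  (x̄ - mu_0)^T · [...] = (0.75)·(-2.0625) + (2.25)·(3.1875) = 5.625.

Step 5 — scale by n: T² = 4 · 5.625 = 22.5.

T² ≈ 22.5


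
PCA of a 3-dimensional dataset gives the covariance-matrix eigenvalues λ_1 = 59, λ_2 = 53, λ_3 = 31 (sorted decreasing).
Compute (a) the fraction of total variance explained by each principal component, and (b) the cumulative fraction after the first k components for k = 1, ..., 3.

Step 1 — total variance = trace(Sigma) = Σ λ_i = 59 + 53 + 31 = 143.

Step 2 — fraction explained by component i = λ_i / Σ λ:
  PC1: 59/143 = 0.4126
  PC2: 53/143 = 0.3706
  PC3: 31/143 = 0.2168

Step 3 — cumulative fraction after k components = (λ_1 + ... + λ_k) / Σ λ:
  k = 1: 59/143 = 0.4126
  k = 2: (59 + 53)/143 = 112/143 = 0.7832
  k = 3: (59 + 53 + 31)/143 = 143/143 = 1

Summary (fraction, with percent):

explained: PC1 0.4126 (41.26%), PC2 0.3706 (37.06%), PC3 0.2168 (21.68%);  cumulative: 0.4126, 0.7832, 1


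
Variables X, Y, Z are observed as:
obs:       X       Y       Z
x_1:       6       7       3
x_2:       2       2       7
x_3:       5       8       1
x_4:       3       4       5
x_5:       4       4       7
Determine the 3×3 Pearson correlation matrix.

Step 1 — column means:
  mean(X) = (6 + 2 + 5 + 3 + 4) / 5 = 20/5 = 4
  mean(Y) = (7 + 2 + 8 + 4 + 4) / 5 = 25/5 = 5
  mean(Z) = (3 + 7 + 1 + 5 + 7) / 5 = 23/5 = 4.6

Step 2 — sample variances and covariances s[i,j] = (1/(n-1)) · Σ_k (x_{k,i} - mean_i) · (x_{k,j} - mean_j), with n-1 = 4:
  s[X,X] = ((2)·(2) + (-2)·(-2) + (1)·(1) + (-1)·(-1) + (0)·(0)) / 4 = 10/4 = 2.5
  s[X,Y] = ((2)·(2) + (-2)·(-3) + (1)·(3) + (-1)·(-1) + (0)·(-1)) / 4 = 14/4 = 3.5
  s[X,Z] = ((2)·(-1.6) + (-2)·(2.4) + (1)·(-3.6) + (-1)·(0.4) + (0)·(2.4)) / 4 = -12/4 = -3
  s[Y,Y] = ((2)·(2) + (-3)·(-3) + (3)·(3) + (-1)·(-1) + (-1)·(-1)) / 4 = 24/4 = 6
  s[Y,Z] = ((2)·(-1.6) + (-3)·(2.4) + (3)·(-3.6) + (-1)·(0.4) + (-1)·(2.4)) / 4 = -24/4 = -6
  s[Z,Z] = ((-1.6)·(-1.6) + (2.4)·(2.4) + (-3.6)·(-3.6) + (0.4)·(0.4) + (2.4)·(2.4)) / 4 = 27.2/4 = 6.8
  Sample standard deviations s_i = √(s[i,i]):
  s(X) = √(2.5) = 1.5811
  s(Y) = √(6) = 2.4495
  s(Z) = √(6.8) = 2.6077

Step 3 — r_{ij} = s_{ij} / (s_i · s_j):
  r[X,X] = 1 (diagonal).
  r[X,Y] = 3.5 / (1.5811 · 2.4495) = 3.5 / 3.873 = 0.9037
  r[X,Z] = -3 / (1.5811 · 2.6077) = -3 / 4.1231 = -0.7276
  r[Y,Y] = 1 (diagonal).
  r[Y,Z] = -6 / (2.4495 · 2.6077) = -6 / 6.3875 = -0.9393
  r[Z,Z] = 1 (diagonal).

R is symmetric with unit diagonal. Assembling:

R = [[1, 0.9037, -0.7276],
 [0.9037, 1, -0.9393],
 [-0.7276, -0.9393, 1]]


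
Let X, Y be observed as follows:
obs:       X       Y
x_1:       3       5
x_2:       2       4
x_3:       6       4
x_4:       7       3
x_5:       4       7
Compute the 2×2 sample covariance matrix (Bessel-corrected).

Step 1 — column means:
  mean(X) = (3 + 2 + 6 + 7 + 4) / 5 = 22/5 = 4.4
  mean(Y) = (5 + 4 + 4 + 3 + 7) / 5 = 23/5 = 4.6

Step 2 — sample covariance S[i,j] = (1/(n-1)) · Σ_k (x_{k,i} - mean_i) · (x_{k,j} - mean_j), with n-1 = 4.
  S[X,X] = ((-1.4)·(-1.4) + (-2.4)·(-2.4) + (1.6)·(1.6) + (2.6)·(2.6) + (-0.4)·(-0.4)) / 4 = 17.2/4 = 4.3
  S[X,Y] = ((-1.4)·(0.4) + (-2.4)·(-0.6) + (1.6)·(-0.6) + (2.6)·(-1.6) + (-0.4)·(2.4)) / 4 = -5.2/4 = -1.3
  S[Y,Y] = ((0.4)·(0.4) + (-0.6)·(-0.6) + (-0.6)·(-0.6) + (-1.6)·(-1.6) + (2.4)·(2.4)) / 4 = 9.2/4 = 2.3

S is symmetric (S[j,i] = S[i,j]). Assembling:

S = [[4.3, -1.3],
 [-1.3, 2.3]]


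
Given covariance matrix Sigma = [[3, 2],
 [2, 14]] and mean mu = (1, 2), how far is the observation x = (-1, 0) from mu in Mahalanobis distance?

Step 1 — centre the observation: (x - mu) = (-2, -2).

Step 2 — invert Sigma. det(Sigma) = 3·14 - (2)² = 38.
  Sigma^{-1} = (1/det) · [[d, -b], [-b, a]] = [[0.3684, -0.0526],
 [-0.0526, 0.0789]].

Step 3 — form the quadratic (x - mu)^T · Sigma^{-1} · (x - mu):
  Sigma^{-1} · (x - mu) = (-0.6316, -0.0526).
  (x - mu)^T · [Sigma^{-1} · (x - mu)] = (-2)·(-0.6316) + (-2)·(-0.0526) = 1.3684.

Step 4 — take square root: d = √(1.3684) ≈ 1.1698.

d(x, mu) = √(1.3684) ≈ 1.1698


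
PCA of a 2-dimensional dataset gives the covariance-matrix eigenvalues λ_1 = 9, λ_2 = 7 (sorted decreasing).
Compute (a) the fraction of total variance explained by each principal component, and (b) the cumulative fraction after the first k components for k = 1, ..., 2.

Step 1 — total variance = trace(Sigma) = Σ λ_i = 9 + 7 = 16.

Step 2 — fraction explained by component i = λ_i / Σ λ:
  PC1: 9/16 = 0.5625
  PC2: 7/16 = 0.4375

Step 3 — cumulative fraction after k components = (λ_1 + ... + λ_k) / Σ λ:
  k = 1: 9/16 = 0.5625
  k = 2: (9 + 7)/16 = 16/16 = 1

Summary (fraction, with percent):

explained: PC1 0.5625 (56.25%), PC2 0.4375 (43.75%);  cumulative: 0.5625, 1


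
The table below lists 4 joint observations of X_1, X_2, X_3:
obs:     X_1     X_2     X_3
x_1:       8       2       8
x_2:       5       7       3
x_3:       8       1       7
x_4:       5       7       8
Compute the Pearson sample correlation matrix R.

Step 1 — column means:
  mean(X_1) = (8 + 5 + 8 + 5) / 4 = 26/4 = 6.5
  mean(X_2) = (2 + 7 + 1 + 7) / 4 = 17/4 = 4.25
  mean(X_3) = (8 + 3 + 7 + 8) / 4 = 26/4 = 6.5

Step 2 — sample variances and covariances s[i,j] = (1/(n-1)) · Σ_k (x_{k,i} - mean_i) · (x_{k,j} - mean_j), with n-1 = 3:
  s[X_1,X_1] = ((1.5)·(1.5) + (-1.5)·(-1.5) + (1.5)·(1.5) + (-1.5)·(-1.5)) / 3 = 9/3 = 3
  s[X_1,X_2] = ((1.5)·(-2.25) + (-1.5)·(2.75) + (1.5)·(-3.25) + (-1.5)·(2.75)) / 3 = -16.5/3 = -5.5
  s[X_1,X_3] = ((1.5)·(1.5) + (-1.5)·(-3.5) + (1.5)·(0.5) + (-1.5)·(1.5)) / 3 = 6/3 = 2
  s[X_2,X_2] = ((-2.25)·(-2.25) + (2.75)·(2.75) + (-3.25)·(-3.25) + (2.75)·(2.75)) / 3 = 30.75/3 = 10.25
  s[X_2,X_3] = ((-2.25)·(1.5) + (2.75)·(-3.5) + (-3.25)·(0.5) + (2.75)·(1.5)) / 3 = -10.5/3 = -3.5
  s[X_3,X_3] = ((1.5)·(1.5) + (-3.5)·(-3.5) + (0.5)·(0.5) + (1.5)·(1.5)) / 3 = 17/3 = 5.6667
  Sample standard deviations s_i = √(s[i,i]):
  s(X_1) = √(3) = 1.7321
  s(X_2) = √(10.25) = 3.2016
  s(X_3) = √(5.6667) = 2.3805

Step 3 — r_{ij} = s_{ij} / (s_i · s_j):
  r[X_1,X_1] = 1 (diagonal).
  r[X_1,X_2] = -5.5 / (1.7321 · 3.2016) = -5.5 / 5.5453 = -0.9918
  r[X_1,X_3] = 2 / (1.7321 · 2.3805) = 2 / 4.1231 = 0.4851
  r[X_2,X_2] = 1 (diagonal).
  r[X_2,X_3] = -3.5 / (3.2016 · 2.3805) = -3.5 / 7.6212 = -0.4592
  r[X_3,X_3] = 1 (diagonal).

R is symmetric with unit diagonal. Assembling:

R = [[1, -0.9918, 0.4851],
 [-0.9918, 1, -0.4592],
 [0.4851, -0.4592, 1]]


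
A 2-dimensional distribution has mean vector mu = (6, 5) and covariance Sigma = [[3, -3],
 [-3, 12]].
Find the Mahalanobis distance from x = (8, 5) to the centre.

Step 1 — centre the observation: (x - mu) = (2, 0).

Step 2 — invert Sigma. det(Sigma) = 3·12 - (-3)² = 27.
  Sigma^{-1} = (1/det) · [[d, -b], [-b, a]] = [[0.4444, 0.1111],
 [0.1111, 0.1111]].

Step 3 — form the quadratic (x - mu)^T · Sigma^{-1} · (x - mu):
  Sigma^{-1} · (x - mu) = (0.8889, 0.2222).
  (x - mu)^T · [Sigma^{-1} · (x - mu)] = (2)·(0.8889) + (0)·(0.2222) = 1.7778.

Step 4 — take square root: d = √(1.7778) ≈ 1.3333.

d(x, mu) = √(1.7778) ≈ 1.3333


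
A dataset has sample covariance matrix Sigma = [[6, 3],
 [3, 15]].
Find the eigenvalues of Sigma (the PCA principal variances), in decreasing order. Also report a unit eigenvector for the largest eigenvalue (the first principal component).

Step 1 — characteristic polynomial of 2×2 Sigma:
  det(Sigma - λI) = λ² - trace · λ + det = 0.
  trace = 6 + 15 = 21, det = 6·15 - (3)² = 81.
Step 2 — discriminant:
  Δ = trace² - 4·det = 441 - 324 = 117.
Step 3 — eigenvalues:
  λ = (trace ± √Δ)/2 = (21 ± 10.8167)/2,
  λ_1 = 15.9083,  λ_2 = 5.0917.

Step 4 — unit eigenvector for λ_1: solve (Sigma - λ_1 I)v = 0. First row:
  (6 - 15.9083)·v_x + (3)·v_y = 0, i.e. (-9.9083)·v_x + (3)·v_y = 0,
  so v ∝ (b, λ_1 - a) = (3, 9.9083) = u.
  ||u|| = √((3)² + (9.9083)²) = √(107.1749) ≈ 10.3525,
  v_1 = u/||u|| ≈ (0.2898, 0.9571) (||v_1|| = 1).

λ_1 = 15.9083,  λ_2 = 5.0917;  v_1 ≈ (0.2898, 0.9571)


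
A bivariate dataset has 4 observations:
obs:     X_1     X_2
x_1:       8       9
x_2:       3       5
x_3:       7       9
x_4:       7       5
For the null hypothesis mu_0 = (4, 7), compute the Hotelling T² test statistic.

Step 1 — sample mean vector:
  mean(X_1) = (8 + 3 + 7 + 7) / 4 = 25/4 = 6.25
  mean(X_2) = (9 + 5 + 9 + 5) / 4 = 28/4 = 7
  x̄ = (6.25, 7),  deviation x̄ - mu_0 = (6.25, 7) - (4, 7) = (2.25, 0).

Step 2 — sample covariance matrix, S[i,j] = (1/(n-1)) · Σ_k (x_{k,i} - mean_i) · (x_{k,j} - mean_j), divisor n-1 = 3:
  S[X_1,X_1] = ((1.75)·(1.75) + (-3.25)·(-3.25) + (0.75)·(0.75) + (0.75)·(0.75)) / 3 = 14.75/3 = 4.9167
  S[X_1,X_2] = ((1.75)·(2) + (-3.25)·(-2) + (0.75)·(2) + (0.75)·(-2)) / 3 = 10/3 = 3.3333
  S[X_2,X_2] = ((2)·(2) + (-2)·(-2) + (2)·(2) + (-2)·(-2)) / 3 = 16/3 = 5.3333
  S = [[4.9167, 3.3333],
 [3.3333, 5.3333]].

Step 3 — invert S. det(S) = 4.9167·5.3333 - (3.3333)² = 15.1111.
  S^{-1} = (1/det) · [[d, -b], [-b, a]] = [[0.3529, -0.2206],
 [-0.2206, 0.3254]].

Step 4 — quadratic form (x̄ - mu_0)^T · S^{-1} · (x̄ - mu_0):
  S^{-1} · (x̄ - mu_0) = (0.7941, -0.4963),
  (x̄ - mu_0)^T · [...] = (2.25)·(0.7941) + (0)·(-0.4963) = 1.7868.

Step 5 — scale by n: T² = 4 · 1.7868 = 7.1471.

T² ≈ 7.1471


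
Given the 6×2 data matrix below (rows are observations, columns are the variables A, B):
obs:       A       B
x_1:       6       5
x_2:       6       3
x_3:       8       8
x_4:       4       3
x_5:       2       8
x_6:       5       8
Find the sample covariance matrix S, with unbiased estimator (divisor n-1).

Step 1 — column means:
  mean(A) = (6 + 6 + 8 + 4 + 2 + 5) / 6 = 31/6 = 5.1667
  mean(B) = (5 + 3 + 8 + 3 + 8 + 8) / 6 = 35/6 = 5.8333

Step 2 — sample covariance S[i,j] = (1/(n-1)) · Σ_k (x_{k,i} - mean_i) · (x_{k,j} - mean_j), with n-1 = 5.
  S[A,A] = ((0.8333)·(0.8333) + (0.8333)·(0.8333) + (2.8333)·(2.8333) + (-1.1667)·(-1.1667) + (-3.1667)·(-3.1667) + (-0.1667)·(-0.1667)) / 5 = 20.8333/5 = 4.1667
  S[A,B] = ((0.8333)·(-0.8333) + (0.8333)·(-2.8333) + (2.8333)·(2.1667) + (-1.1667)·(-2.8333) + (-3.1667)·(2.1667) + (-0.1667)·(2.1667)) / 5 = -0.8333/5 = -0.1667
  S[B,B] = ((-0.8333)·(-0.8333) + (-2.8333)·(-2.8333) + (2.1667)·(2.1667) + (-2.8333)·(-2.8333) + (2.1667)·(2.1667) + (2.1667)·(2.1667)) / 5 = 30.8333/5 = 6.1667

S is symmetric (S[j,i] = S[i,j]). Assembling:

S = [[4.1667, -0.1667],
 [-0.1667, 6.1667]]


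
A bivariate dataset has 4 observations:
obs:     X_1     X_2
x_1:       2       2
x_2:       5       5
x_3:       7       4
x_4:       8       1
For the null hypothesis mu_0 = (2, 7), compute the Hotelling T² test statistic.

Step 1 — sample mean vector:
  mean(X_1) = (2 + 5 + 7 + 8) / 4 = 22/4 = 5.5
  mean(X_2) = (2 + 5 + 4 + 1) / 4 = 12/4 = 3
  x̄ = (5.5, 3),  deviation x̄ - mu_0 = (5.5, 3) - (2, 7) = (3.5, -4).

Step 2 — sample covariance matrix, S[i,j] = (1/(n-1)) · Σ_k (x_{k,i} - mean_i) · (x_{k,j} - mean_j), divisor n-1 = 3:
  S[X_1,X_1] = ((-3.5)·(-3.5) + (-0.5)·(-0.5) + (1.5)·(1.5) + (2.5)·(2.5)) / 3 = 21/3 = 7
  S[X_1,X_2] = ((-3.5)·(-1) + (-0.5)·(2) + (1.5)·(1) + (2.5)·(-2)) / 3 = -1/3 = -0.3333
  S[X_2,X_2] = ((-1)·(-1) + (2)·(2) + (1)·(1) + (-2)·(-2)) / 3 = 10/3 = 3.3333
  S = [[7, -0.3333],
 [-0.3333, 3.3333]].

Step 3 — invert S. det(S) = 7·3.3333 - (-0.3333)² = 23.2222.
  S^{-1} = (1/det) · [[d, -b], [-b, a]] = [[0.1435, 0.0144],
 [0.0144, 0.3014]].

Step 4 — quadratic form (x̄ - mu_0)^T · S^{-1} · (x̄ - mu_0):
  S^{-1} · (x̄ - mu_0) = (0.445, -1.1555),
  (x̄ - mu_0)^T · [...] = (3.5)·(0.445) + (-4)·(-1.1555) = 6.1794.

Step 5 — scale by n: T² = 4 · 6.1794 = 24.7177.

T² ≈ 24.7177


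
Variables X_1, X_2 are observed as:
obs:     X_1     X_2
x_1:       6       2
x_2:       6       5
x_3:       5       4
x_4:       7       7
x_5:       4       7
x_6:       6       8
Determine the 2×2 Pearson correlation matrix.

Step 1 — column means:
  mean(X_1) = (6 + 6 + 5 + 7 + 4 + 6) / 6 = 34/6 = 5.6667
  mean(X_2) = (2 + 5 + 4 + 7 + 7 + 8) / 6 = 33/6 = 5.5

Step 2 — sample variances and covariances s[i,j] = (1/(n-1)) · Σ_k (x_{k,i} - mean_i) · (x_{k,j} - mean_j), with n-1 = 5:
  s[X_1,X_1] = ((0.3333)·(0.3333) + (0.3333)·(0.3333) + (-0.6667)·(-0.6667) + (1.3333)·(1.3333) + (-1.6667)·(-1.6667) + (0.3333)·(0.3333)) / 5 = 5.3333/5 = 1.0667
  s[X_1,X_2] = ((0.3333)·(-3.5) + (0.3333)·(-0.5) + (-0.6667)·(-1.5) + (1.3333)·(1.5) + (-1.6667)·(1.5) + (0.3333)·(2.5)) / 5 = 0/5 = 0
  s[X_2,X_2] = ((-3.5)·(-3.5) + (-0.5)·(-0.5) + (-1.5)·(-1.5) + (1.5)·(1.5) + (1.5)·(1.5) + (2.5)·(2.5)) / 5 = 25.5/5 = 5.1
  Sample standard deviations s_i = √(s[i,i]):
  s(X_1) = √(1.0667) = 1.0328
  s(X_2) = √(5.1) = 2.2583

Step 3 — r_{ij} = s_{ij} / (s_i · s_j):
  r[X_1,X_1] = 1 (diagonal).
  r[X_1,X_2] = 0 / (1.0328 · 2.2583) = 0 / 2.3324 = 0
  r[X_2,X_2] = 1 (diagonal).

R is symmetric with unit diagonal. Assembling:

R = [[1, 0],
 [0, 1]]


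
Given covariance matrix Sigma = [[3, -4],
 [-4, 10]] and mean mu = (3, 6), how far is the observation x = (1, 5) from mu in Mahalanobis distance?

Step 1 — centre the observation: (x - mu) = (-2, -1).

Step 2 — invert Sigma. det(Sigma) = 3·10 - (-4)² = 14.
  Sigma^{-1} = (1/det) · [[d, -b], [-b, a]] = [[0.7143, 0.2857],
 [0.2857, 0.2143]].

Step 3 — form the quadratic (x - mu)^T · Sigma^{-1} · (x - mu):
  Sigma^{-1} · (x - mu) = (-1.7143, -0.7857).
  (x - mu)^T · [Sigma^{-1} · (x - mu)] = (-2)·(-1.7143) + (-1)·(-0.7857) = 4.2143.

Step 4 — take square root: d = √(4.2143) ≈ 2.0529.

d(x, mu) = √(4.2143) ≈ 2.0529


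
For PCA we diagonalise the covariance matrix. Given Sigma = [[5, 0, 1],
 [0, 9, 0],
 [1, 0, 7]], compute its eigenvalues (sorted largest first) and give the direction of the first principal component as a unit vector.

Step 1 — characteristic polynomial p(λ) = det(λI - Sigma) = λ³ - tr·λ² + c_1·λ - det, where tr = trace, c_1 = sum of the principal 2×2 minors, det = det(Sigma):
  tr = 5 + 9 + 7 = 21,
  c_1 = (5·9 - (0)²) + (5·7 - (1)²) + (9·7 - (0)²) = 45 + 34 + 63 = 142,
  det = 5·(9·7 - (0)²) - (0)·((0)·7 - (0)·(1)) + (1)·((0)·(0) - 9·(1)) = 5·(63) - (0)·(0) + (1)·(-9) = 306.
  So p(λ) = λ³ - 21λ² + 142λ - 306.
Step 2 — look for an integer root (rational root theorem: any rational root is an integer divisor of 306). Testing λ = 9:
  p(9) = 729 - 1701 + 1278 - 306 = 0  ✓
  Dividing out (λ - 9): p(λ) = (λ - 9)(λ² - 12λ + 34).
Step 3 — remaining eigenvalues from the quadratic λ² - 12λ + 34 = 0:
  Δ = 12² - 4·34 = 144 - 136 = 8,  λ = (12 ± √8)/2 = (12 ± 2.8284)/2 ≈ 7.4142 or 4.5858.
  Sorted: λ_1 = 9,  λ_2 = 7.4142,  λ_3 = 4.5858  (check: sum = 21 = tr ✓).

Step 4 — unit eigenvector for λ_1 = 9: v spans the null space of (Sigma - λ_1 I), whose rows are
  r_1 = (-4, 0, 1),  r_2 = (0, 0, 0),  r_3 = (1, 0, -2).
  v is orthogonal to every row, so take v ∝ r_1 × r_3 = ((0)·(-2) - (1)·(0), (1)·(1) - (-4)·(-2), (-4)·(0) - (0)·(1)) = (0, -7, 0).
  Rescale (divide by 7; multiply by -1 so the first nonzero entry is positive): u = (0, 1, 0).
  ||u|| = √((0)² + (1)² + (0)²) = √(1) = 1,  v_1 = u/||u|| ≈ (0, 1, 0) (||v_1|| = 1).

λ_1 = 9,  λ_2 = 7.4142,  λ_3 = 4.5858;  v_1 ≈ (0, 1, 0)


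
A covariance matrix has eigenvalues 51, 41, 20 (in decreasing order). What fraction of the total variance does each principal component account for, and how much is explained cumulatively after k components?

Step 1 — total variance = trace(Sigma) = Σ λ_i = 51 + 41 + 20 = 112.

Step 2 — fraction explained by component i = λ_i / Σ λ:
  PC1: 51/112 = 0.4554
  PC2: 41/112 = 0.3661
  PC3: 20/112 = 0.1786

Step 3 — cumulative fraction after k components = (λ_1 + ... + λ_k) / Σ λ:
  k = 1: 51/112 = 0.4554
  k = 2: (51 + 41)/112 = 92/112 = 0.8214
  k = 3: (51 + 41 + 20)/112 = 112/112 = 1

Summary (fraction, with percent):

explained: PC1 0.4554 (45.54%), PC2 0.3661 (36.61%), PC3 0.1786 (17.86%);  cumulative: 0.4554, 0.8214, 1


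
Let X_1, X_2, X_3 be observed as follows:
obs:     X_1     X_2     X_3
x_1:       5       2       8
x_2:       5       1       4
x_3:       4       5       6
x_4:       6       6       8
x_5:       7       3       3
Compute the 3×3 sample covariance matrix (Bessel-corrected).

Step 1 — column means:
  mean(X_1) = (5 + 5 + 4 + 6 + 7) / 5 = 27/5 = 5.4
  mean(X_2) = (2 + 1 + 5 + 6 + 3) / 5 = 17/5 = 3.4
  mean(X_3) = (8 + 4 + 6 + 8 + 3) / 5 = 29/5 = 5.8

Step 2 — sample covariance S[i,j] = (1/(n-1)) · Σ_k (x_{k,i} - mean_i) · (x_{k,j} - mean_j), with n-1 = 4.
  S[X_1,X_1] = ((-0.4)·(-0.4) + (-0.4)·(-0.4) + (-1.4)·(-1.4) + (0.6)·(0.6) + (1.6)·(1.6)) / 4 = 5.2/4 = 1.3
  S[X_1,X_2] = ((-0.4)·(-1.4) + (-0.4)·(-2.4) + (-1.4)·(1.6) + (0.6)·(2.6) + (1.6)·(-0.4)) / 4 = 0.2/4 = 0.05
  S[X_1,X_3] = ((-0.4)·(2.2) + (-0.4)·(-1.8) + (-1.4)·(0.2) + (0.6)·(2.2) + (1.6)·(-2.8)) / 4 = -3.6/4 = -0.9
  S[X_2,X_2] = ((-1.4)·(-1.4) + (-2.4)·(-2.4) + (1.6)·(1.6) + (2.6)·(2.6) + (-0.4)·(-0.4)) / 4 = 17.2/4 = 4.3
  S[X_2,X_3] = ((-1.4)·(2.2) + (-2.4)·(-1.8) + (1.6)·(0.2) + (2.6)·(2.2) + (-0.4)·(-2.8)) / 4 = 8.4/4 = 2.1
  S[X_3,X_3] = ((2.2)·(2.2) + (-1.8)·(-1.8) + (0.2)·(0.2) + (2.2)·(2.2) + (-2.8)·(-2.8)) / 4 = 20.8/4 = 5.2

S is symmetric (S[j,i] = S[i,j]). Assembling:

S = [[1.3, 0.05, -0.9],
 [0.05, 4.3, 2.1],
 [-0.9, 2.1, 5.2]]


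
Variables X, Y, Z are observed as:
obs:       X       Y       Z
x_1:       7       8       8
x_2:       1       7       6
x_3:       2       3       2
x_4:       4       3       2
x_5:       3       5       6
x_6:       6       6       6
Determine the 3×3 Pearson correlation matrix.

Step 1 — column means:
  mean(X) = (7 + 1 + 2 + 4 + 3 + 6) / 6 = 23/6 = 3.8333
  mean(Y) = (8 + 7 + 3 + 3 + 5 + 6) / 6 = 32/6 = 5.3333
  mean(Z) = (8 + 6 + 2 + 2 + 6 + 6) / 6 = 30/6 = 5

Step 2 — sample variances and covariances s[i,j] = (1/(n-1)) · Σ_k (x_{k,i} - mean_i) · (x_{k,j} - mean_j), with n-1 = 5:
  s[X,X] = ((3.1667)·(3.1667) + (-2.8333)·(-2.8333) + (-1.8333)·(-1.8333) + (0.1667)·(0.1667) + (-0.8333)·(-0.8333) + (2.1667)·(2.1667)) / 5 = 26.8333/5 = 5.3667
  s[X,Y] = ((3.1667)·(2.6667) + (-2.8333)·(1.6667) + (-1.8333)·(-2.3333) + (0.1667)·(-2.3333) + (-0.8333)·(-0.3333) + (2.1667)·(0.6667)) / 5 = 9.3333/5 = 1.8667
  s[X,Z] = ((3.1667)·(3) + (-2.8333)·(1) + (-1.8333)·(-3) + (0.1667)·(-3) + (-0.8333)·(1) + (2.1667)·(1)) / 5 = 13/5 = 2.6
  s[Y,Y] = ((2.6667)·(2.6667) + (1.6667)·(1.6667) + (-2.3333)·(-2.3333) + (-2.3333)·(-2.3333) + (-0.3333)·(-0.3333) + (0.6667)·(0.6667)) / 5 = 21.3333/5 = 4.2667
  s[Y,Z] = ((2.6667)·(3) + (1.6667)·(1) + (-2.3333)·(-3) + (-2.3333)·(-3) + (-0.3333)·(1) + (0.6667)·(1)) / 5 = 24/5 = 4.8
  s[Z,Z] = ((3)·(3) + (1)·(1) + (-3)·(-3) + (-3)·(-3) + (1)·(1) + (1)·(1)) / 5 = 30/5 = 6
  Sample standard deviations s_i = √(s[i,i]):
  s(X) = √(5.3667) = 2.3166
  s(Y) = √(4.2667) = 2.0656
  s(Z) = √(6) = 2.4495

Step 3 — r_{ij} = s_{ij} / (s_i · s_j):
  r[X,X] = 1 (diagonal).
  r[X,Y] = 1.8667 / (2.3166 · 2.0656) = 1.8667 / 4.7852 = 0.3901
  r[X,Z] = 2.6 / (2.3166 · 2.4495) = 2.6 / 5.6745 = 0.4582
  r[Y,Y] = 1 (diagonal).
  r[Y,Z] = 4.8 / (2.0656 · 2.4495) = 4.8 / 5.0596 = 0.9487
  r[Z,Z] = 1 (diagonal).

R is symmetric with unit diagonal. Assembling:

R = [[1, 0.3901, 0.4582],
 [0.3901, 1, 0.9487],
 [0.4582, 0.9487, 1]]


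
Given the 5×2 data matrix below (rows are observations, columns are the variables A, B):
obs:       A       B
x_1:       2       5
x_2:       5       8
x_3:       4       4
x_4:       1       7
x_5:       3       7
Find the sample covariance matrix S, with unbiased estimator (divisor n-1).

Step 1 — column means:
  mean(A) = (2 + 5 + 4 + 1 + 3) / 5 = 15/5 = 3
  mean(B) = (5 + 8 + 4 + 7 + 7) / 5 = 31/5 = 6.2

Step 2 — sample covariance S[i,j] = (1/(n-1)) · Σ_k (x_{k,i} - mean_i) · (x_{k,j} - mean_j), with n-1 = 4.
  S[A,A] = ((-1)·(-1) + (2)·(2) + (1)·(1) + (-2)·(-2) + (0)·(0)) / 4 = 10/4 = 2.5
  S[A,B] = ((-1)·(-1.2) + (2)·(1.8) + (1)·(-2.2) + (-2)·(0.8) + (0)·(0.8)) / 4 = 1/4 = 0.25
  S[B,B] = ((-1.2)·(-1.2) + (1.8)·(1.8) + (-2.2)·(-2.2) + (0.8)·(0.8) + (0.8)·(0.8)) / 4 = 10.8/4 = 2.7

S is symmetric (S[j,i] = S[i,j]). Assembling:

S = [[2.5, 0.25],
 [0.25, 2.7]]


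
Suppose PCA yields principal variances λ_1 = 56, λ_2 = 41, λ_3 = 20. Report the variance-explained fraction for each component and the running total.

Step 1 — total variance = trace(Sigma) = Σ λ_i = 56 + 41 + 20 = 117.

Step 2 — fraction explained by component i = λ_i / Σ λ:
  PC1: 56/117 = 0.4786
  PC2: 41/117 = 0.3504
  PC3: 20/117 = 0.1709

Step 3 — cumulative fraction after k components = (λ_1 + ... + λ_k) / Σ λ:
  k = 1: 56/117 = 0.4786
  k = 2: (56 + 41)/117 = 97/117 = 0.8291
  k = 3: (56 + 41 + 20)/117 = 117/117 = 1

Summary (fraction, with percent):

explained: PC1 0.4786 (47.86%), PC2 0.3504 (35.04%), PC3 0.1709 (17.09%);  cumulative: 0.4786, 0.8291, 1


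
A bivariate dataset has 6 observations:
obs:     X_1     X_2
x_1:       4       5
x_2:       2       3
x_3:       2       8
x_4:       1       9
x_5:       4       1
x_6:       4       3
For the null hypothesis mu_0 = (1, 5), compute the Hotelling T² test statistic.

Step 1 — sample mean vector:
  mean(X_1) = (4 + 2 + 2 + 1 + 4 + 4) / 6 = 17/6 = 2.8333
  mean(X_2) = (5 + 3 + 8 + 9 + 1 + 3) / 6 = 29/6 = 4.8333
  x̄ = (2.8333, 4.8333),  deviation x̄ - mu_0 = (2.8333, 4.8333) - (1, 5) = (1.8333, -0.1667).

Step 2 — sample covariance matrix, S[i,j] = (1/(n-1)) · Σ_k (x_{k,i} - mean_i) · (x_{k,j} - mean_j), divisor n-1 = 5:
  S[X_1,X_1] = ((1.1667)·(1.1667) + (-0.8333)·(-0.8333) + (-0.8333)·(-0.8333) + (-1.8333)·(-1.8333) + (1.1667)·(1.1667) + (1.1667)·(1.1667)) / 5 = 8.8333/5 = 1.7667
  S[X_1,X_2] = ((1.1667)·(0.1667) + (-0.8333)·(-1.8333) + (-0.8333)·(3.1667) + (-1.8333)·(4.1667) + (1.1667)·(-3.8333) + (1.1667)·(-1.8333)) / 5 = -15.1667/5 = -3.0333
  S[X_2,X_2] = ((0.1667)·(0.1667) + (-1.8333)·(-1.8333) + (3.1667)·(3.1667) + (4.1667)·(4.1667) + (-3.8333)·(-3.8333) + (-1.8333)·(-1.8333)) / 5 = 48.8333/5 = 9.7667
  S = [[1.7667, -3.0333],
 [-3.0333, 9.7667]].

Step 3 — invert S. det(S) = 1.7667·9.7667 - (-3.0333)² = 8.0533.
  S^{-1} = (1/det) · [[d, -b], [-b, a]] = [[1.2127, 0.3767],
 [0.3767, 0.2194]].

Step 4 — quadratic form (x̄ - mu_0)^T · S^{-1} · (x̄ - mu_0):
  S^{-1} · (x̄ - mu_0) = (2.1606, 0.654),
  (x̄ - mu_0)^T · [...] = (1.8333)·(2.1606) + (-0.1667)·(0.654) = 3.8521.

Step 5 — scale by n: T² = 6 · 3.8521 = 23.1126.

T² ≈ 23.1126


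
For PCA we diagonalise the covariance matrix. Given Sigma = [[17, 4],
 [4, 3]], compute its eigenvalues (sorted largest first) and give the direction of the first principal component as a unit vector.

Step 1 — characteristic polynomial of 2×2 Sigma:
  det(Sigma - λI) = λ² - trace · λ + det = 0.
  trace = 17 + 3 = 20, det = 17·3 - (4)² = 35.
Step 2 — discriminant:
  Δ = trace² - 4·det = 400 - 140 = 260.
Step 3 — eigenvalues:
  λ = (trace ± √Δ)/2 = (20 ± 16.1245)/2,
  λ_1 = 18.0623,  λ_2 = 1.9377.

Step 4 — unit eigenvector for λ_1: solve (Sigma - λ_1 I)v = 0. First row:
  (17 - 18.0623)·v_x + (4)·v_y = 0, i.e. (-1.0623)·v_x + (4)·v_y = 0,
  so v ∝ (b, λ_1 - a) = (4, 1.0623) = u.
  ||u|| = √((4)² + (1.0623)²) = √(17.1284) ≈ 4.1386,
  v_1 = u/||u|| ≈ (0.9665, 0.2567) (||v_1|| = 1).

λ_1 = 18.0623,  λ_2 = 1.9377;  v_1 ≈ (0.9665, 0.2567)


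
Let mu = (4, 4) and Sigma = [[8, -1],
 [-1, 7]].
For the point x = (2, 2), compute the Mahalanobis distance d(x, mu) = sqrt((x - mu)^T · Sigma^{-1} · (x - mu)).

Step 1 — centre the observation: (x - mu) = (-2, -2).

Step 2 — invert Sigma. det(Sigma) = 8·7 - (-1)² = 55.
  Sigma^{-1} = (1/det) · [[d, -b], [-b, a]] = [[0.1273, 0.0182],
 [0.0182, 0.1455]].

Step 3 — form the quadratic (x - mu)^T · Sigma^{-1} · (x - mu):
  Sigma^{-1} · (x - mu) = (-0.2909, -0.3273).
  (x - mu)^T · [Sigma^{-1} · (x - mu)] = (-2)·(-0.2909) + (-2)·(-0.3273) = 1.2364.

Step 4 — take square root: d = √(1.2364) ≈ 1.1119.

d(x, mu) = √(1.2364) ≈ 1.1119
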